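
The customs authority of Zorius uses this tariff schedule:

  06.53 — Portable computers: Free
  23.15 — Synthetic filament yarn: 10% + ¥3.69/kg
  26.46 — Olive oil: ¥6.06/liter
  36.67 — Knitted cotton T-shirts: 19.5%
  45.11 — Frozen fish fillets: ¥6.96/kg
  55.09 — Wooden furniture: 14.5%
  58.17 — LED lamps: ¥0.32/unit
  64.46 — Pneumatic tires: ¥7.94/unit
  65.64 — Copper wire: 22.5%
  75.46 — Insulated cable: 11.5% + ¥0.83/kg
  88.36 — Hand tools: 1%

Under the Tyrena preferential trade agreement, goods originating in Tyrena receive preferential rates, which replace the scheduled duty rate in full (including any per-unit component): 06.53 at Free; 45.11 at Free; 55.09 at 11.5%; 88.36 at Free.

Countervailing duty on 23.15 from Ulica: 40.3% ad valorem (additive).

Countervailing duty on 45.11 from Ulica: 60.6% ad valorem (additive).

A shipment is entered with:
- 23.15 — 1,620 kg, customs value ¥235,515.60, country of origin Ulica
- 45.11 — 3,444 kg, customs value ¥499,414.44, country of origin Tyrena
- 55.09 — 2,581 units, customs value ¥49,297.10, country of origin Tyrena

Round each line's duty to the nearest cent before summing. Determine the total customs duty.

¥130,111.32

Line 1 (23.15, Ulica, 1,620 kg, ¥235,515.60):
Base rate for 23.15 is 10% + ¥3.69/kg.
Additional duty on 23.15 from Ulica: +40.3%. Applied ad valorem rate: 10% + 40.3% = 50.3%.
Duty = ¥235,515.60 × 50.3% + 1,620 × ¥3.69 = ¥124,442.15.
Line 2 (45.11, Tyrena, 3,444 kg, ¥499,414.44):
Base rate for 45.11 is ¥6.96/kg.
Origin Tyrena qualifies under the Zorius–Tyrena agreement and 45.11 is covered: preferential rate Free applies instead.
The additional-duty order on 45.11 targets Ulica, not Tyrena; it does not apply.
Duty = ¥499,414.44 × 0% = ¥0.00.
Line 3 (55.09, Tyrena, 2,581 units, ¥49,297.10):
Base rate for 55.09 is 14.5%.
Origin Tyrena qualifies under the Zorius–Tyrena agreement and 55.09 is covered: preferential rate 11.5% applies instead.
Duty = ¥49,297.10 × 11.5% = ¥5,669.17.
Total = ¥124,442.15 + ¥0.00 + ¥5,669.17 = ¥130,111.32.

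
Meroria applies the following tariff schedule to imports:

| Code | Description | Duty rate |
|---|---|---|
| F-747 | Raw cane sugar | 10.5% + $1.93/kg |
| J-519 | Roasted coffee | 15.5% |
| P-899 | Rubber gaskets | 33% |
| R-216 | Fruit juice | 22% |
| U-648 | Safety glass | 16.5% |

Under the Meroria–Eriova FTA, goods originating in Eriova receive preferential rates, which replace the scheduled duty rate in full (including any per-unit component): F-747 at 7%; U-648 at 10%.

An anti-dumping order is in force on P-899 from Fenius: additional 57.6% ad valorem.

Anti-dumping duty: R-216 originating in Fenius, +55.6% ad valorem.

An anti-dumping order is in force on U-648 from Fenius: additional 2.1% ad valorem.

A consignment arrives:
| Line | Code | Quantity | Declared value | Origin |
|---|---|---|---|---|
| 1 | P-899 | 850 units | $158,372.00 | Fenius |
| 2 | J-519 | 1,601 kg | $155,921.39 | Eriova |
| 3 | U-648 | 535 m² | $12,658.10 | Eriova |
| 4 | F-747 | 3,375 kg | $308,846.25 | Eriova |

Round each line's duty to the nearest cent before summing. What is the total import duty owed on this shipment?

Line 1 (P-899, Fenius, 850 units, $158,372.00):
Base rate for P-899 is 33%.
Additional duty on P-899 from Fenius: +57.6%. Applied ad valorem rate: 33% + 57.6% = 90.6%.
Duty = $158,372.00 × 90.6% = $143,485.03.
Line 2 (J-519, Eriova, 1,601 kg, $155,921.39):
Base rate for J-519 is 15.5%.
Origin Eriova is the FTA partner but J-519 is not on the preference list; base rate stands.
Duty = $155,921.39 × 15.5% = $24,167.82.
Line 3 (U-648, Eriova, 535 m², $12,658.10):
Base rate for U-648 is 16.5%.
Origin Eriova qualifies under the Meroria–Eriova agreement and U-648 is covered: preferential rate 10% applies instead.
The additional-duty order on U-648 targets Fenius, not Eriova; it does not apply.
Duty = $12,658.10 × 10% = $1,265.81.
Line 4 (F-747, Eriova, 3,375 kg, $308,846.25):
Base rate for F-747 is 10.5% + $1.93/kg.
Origin Eriova qualifies under the Meroria–Eriova agreement and F-747 is covered: preferential rate 7% applies instead.
Duty = $308,846.25 × 7% = $21,619.24.
Total = $143,485.03 + $24,167.82 + $1,265.81 + $21,619.24 = $190,537.90.

$190,537.90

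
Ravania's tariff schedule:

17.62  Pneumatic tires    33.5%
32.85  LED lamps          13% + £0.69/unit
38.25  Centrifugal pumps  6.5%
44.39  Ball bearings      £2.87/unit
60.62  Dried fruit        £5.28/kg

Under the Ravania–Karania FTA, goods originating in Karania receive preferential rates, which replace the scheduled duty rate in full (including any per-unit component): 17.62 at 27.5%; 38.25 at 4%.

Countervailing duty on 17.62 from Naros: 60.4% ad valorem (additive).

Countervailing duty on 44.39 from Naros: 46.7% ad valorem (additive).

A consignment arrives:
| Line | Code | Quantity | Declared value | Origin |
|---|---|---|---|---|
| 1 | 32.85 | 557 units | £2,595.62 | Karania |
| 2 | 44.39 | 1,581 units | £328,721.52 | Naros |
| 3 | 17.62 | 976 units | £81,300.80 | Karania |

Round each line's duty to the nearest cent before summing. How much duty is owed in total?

£181,129.90

Line 1 (32.85, Karania, 557 units, £2,595.62):
Base rate for 32.85 is 13% + £0.69/unit.
Origin Karania is the FTA partner but 32.85 is not on the preference list; base rate stands.
Duty = £2,595.62 × 13% + 557 × £0.69 = £721.76.
Line 2 (44.39, Naros, 1,581 units, £328,721.52):
Base rate for 44.39 is £2.87/unit.
Additional duty on 44.39 from Naros: +46.7% ad valorem. Applied ad valorem rate = 46.7%.
Duty = £328,721.52 × 46.7% + 1,581 × £2.87 = £158,050.42.
Line 3 (17.62, Karania, 976 units, £81,300.80):
Base rate for 17.62 is 33.5%.
Origin Karania qualifies under the Ravania–Karania agreement and 17.62 is covered: preferential rate 27.5% applies instead.
The additional-duty order on 17.62 targets Naros, not Karania; it does not apply.
Duty = £81,300.80 × 27.5% = £22,357.72.
Total = £721.76 + £158,050.42 + £22,357.72 = £181,129.90.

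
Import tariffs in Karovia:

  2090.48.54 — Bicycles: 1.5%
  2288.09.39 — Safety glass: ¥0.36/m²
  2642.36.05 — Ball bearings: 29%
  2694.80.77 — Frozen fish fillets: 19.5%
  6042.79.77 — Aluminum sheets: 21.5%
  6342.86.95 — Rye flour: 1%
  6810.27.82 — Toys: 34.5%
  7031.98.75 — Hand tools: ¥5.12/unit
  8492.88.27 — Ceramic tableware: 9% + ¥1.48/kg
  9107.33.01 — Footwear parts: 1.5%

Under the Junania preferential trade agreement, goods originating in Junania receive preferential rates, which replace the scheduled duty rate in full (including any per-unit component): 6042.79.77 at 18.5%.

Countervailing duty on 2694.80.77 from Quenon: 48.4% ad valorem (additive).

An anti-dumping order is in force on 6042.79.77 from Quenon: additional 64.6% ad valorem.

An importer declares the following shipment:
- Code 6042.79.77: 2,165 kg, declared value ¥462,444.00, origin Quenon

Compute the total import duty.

¥398,164.28

Line 1 (6042.79.77, Quenon, 2,165 kg, ¥462,444.00):
Base rate for 6042.79.77 is 21.5%.
6042.79.77 has an FTA preferential rate, but origin Quenon is not Junania; base rate stands.
Additional duty on 6042.79.77 from Quenon: +64.6%. Applied ad valorem rate: 21.5% + 64.6% = 86.1%.
Duty = ¥462,444.00 × 86.1% = ¥398,164.28.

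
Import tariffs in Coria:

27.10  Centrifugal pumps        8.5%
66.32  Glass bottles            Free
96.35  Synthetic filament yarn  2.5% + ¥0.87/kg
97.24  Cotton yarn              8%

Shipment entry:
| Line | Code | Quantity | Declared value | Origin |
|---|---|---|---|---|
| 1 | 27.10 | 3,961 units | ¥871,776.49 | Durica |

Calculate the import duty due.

¥74,101.00

Line 1 (27.10, Durica, 3,961 units, ¥871,776.49):
Base rate for 27.10 is 8.5%.
Duty = ¥871,776.49 × 8.5% = ¥74,101.00.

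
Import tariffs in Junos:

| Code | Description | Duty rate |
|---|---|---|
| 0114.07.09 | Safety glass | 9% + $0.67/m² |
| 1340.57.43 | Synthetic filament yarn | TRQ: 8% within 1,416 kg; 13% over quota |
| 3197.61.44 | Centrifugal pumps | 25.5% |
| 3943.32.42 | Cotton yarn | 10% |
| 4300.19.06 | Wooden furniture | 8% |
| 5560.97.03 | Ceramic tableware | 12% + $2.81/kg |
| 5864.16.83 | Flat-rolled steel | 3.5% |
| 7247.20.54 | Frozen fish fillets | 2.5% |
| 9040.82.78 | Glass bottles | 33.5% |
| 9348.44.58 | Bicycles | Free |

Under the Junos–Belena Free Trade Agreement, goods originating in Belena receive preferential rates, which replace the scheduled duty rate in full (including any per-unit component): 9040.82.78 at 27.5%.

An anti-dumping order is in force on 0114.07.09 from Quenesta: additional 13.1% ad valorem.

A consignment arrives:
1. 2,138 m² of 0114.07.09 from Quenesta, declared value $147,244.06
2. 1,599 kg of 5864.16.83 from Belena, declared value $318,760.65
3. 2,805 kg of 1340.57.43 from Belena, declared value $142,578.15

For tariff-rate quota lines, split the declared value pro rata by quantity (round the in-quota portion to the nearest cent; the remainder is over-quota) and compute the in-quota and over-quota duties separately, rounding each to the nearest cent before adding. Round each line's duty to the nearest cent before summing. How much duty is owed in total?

$60,066.41

Line 1 (0114.07.09, Quenesta, 2,138 m², $147,244.06):
Base rate for 0114.07.09 is 9% + $0.67/m².
Additional duty on 0114.07.09 from Quenesta: +13.1%. Applied ad valorem rate: 9% + 13.1% = 22.1%.
Duty = $147,244.06 × 22.1% + 2,138 × $0.67 = $33,973.40.
Line 2 (5864.16.83, Belena, 1,599 kg, $318,760.65):
Base rate for 5864.16.83 is 3.5%.
Origin Belena is the FTA partner but 5864.16.83 is not on the preference list; base rate stands.
Duty = $318,760.65 × 3.5% = $11,156.62.
Line 3 (1340.57.43, Belena, 2,805 kg, $142,578.15):
Code 1340.57.43 is under a tariff-rate quota (threshold 1,416 kg). In-quota: 1,416 kg at 8%; over-quota: 1,389 kg at 13%.
Pro-rata value split: in-quota = $142,578.15 × 1,416/2,805 = $71,975.28; over-quota = $142,578.15 − $71,975.28 = $70,602.87.
In-quota duty = $71,975.28 × 8% = $5,758.02. Over-quota duty = $70,602.87 × 13% = $9,178.37.
Line duty = $5,758.02 + $9,178.37 = $14,936.39.
Total = $33,973.40 + $11,156.62 + $14,936.39 = $60,066.41.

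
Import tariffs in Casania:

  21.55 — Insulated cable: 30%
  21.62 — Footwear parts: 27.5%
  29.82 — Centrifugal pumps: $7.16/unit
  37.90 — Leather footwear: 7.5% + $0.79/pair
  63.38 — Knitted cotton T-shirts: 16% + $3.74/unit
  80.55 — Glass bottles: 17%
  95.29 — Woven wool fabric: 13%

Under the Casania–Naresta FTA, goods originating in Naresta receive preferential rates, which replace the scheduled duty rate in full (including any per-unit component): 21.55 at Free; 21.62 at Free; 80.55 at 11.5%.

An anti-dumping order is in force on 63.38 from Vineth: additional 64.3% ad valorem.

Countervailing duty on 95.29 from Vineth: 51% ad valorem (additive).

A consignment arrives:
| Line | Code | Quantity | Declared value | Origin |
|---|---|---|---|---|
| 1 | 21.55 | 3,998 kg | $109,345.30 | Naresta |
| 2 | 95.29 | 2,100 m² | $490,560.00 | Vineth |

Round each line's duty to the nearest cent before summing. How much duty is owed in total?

$313,958.40

Line 1 (21.55, Naresta, 3,998 kg, $109,345.30):
Base rate for 21.55 is 30%.
Origin Naresta qualifies under the Casania–Naresta agreement and 21.55 is covered: preferential rate Free applies instead.
Duty = $109,345.30 × 0% = $0.00.
Line 2 (95.29, Vineth, 2,100 m², $490,560.00):
Base rate for 95.29 is 13%.
Additional duty on 95.29 from Vineth: +51%. Applied ad valorem rate: 13% + 51% = 64%.
Duty = $490,560.00 × 64% = $313,958.40.
Total = $0.00 + $313,958.40 = $313,958.40.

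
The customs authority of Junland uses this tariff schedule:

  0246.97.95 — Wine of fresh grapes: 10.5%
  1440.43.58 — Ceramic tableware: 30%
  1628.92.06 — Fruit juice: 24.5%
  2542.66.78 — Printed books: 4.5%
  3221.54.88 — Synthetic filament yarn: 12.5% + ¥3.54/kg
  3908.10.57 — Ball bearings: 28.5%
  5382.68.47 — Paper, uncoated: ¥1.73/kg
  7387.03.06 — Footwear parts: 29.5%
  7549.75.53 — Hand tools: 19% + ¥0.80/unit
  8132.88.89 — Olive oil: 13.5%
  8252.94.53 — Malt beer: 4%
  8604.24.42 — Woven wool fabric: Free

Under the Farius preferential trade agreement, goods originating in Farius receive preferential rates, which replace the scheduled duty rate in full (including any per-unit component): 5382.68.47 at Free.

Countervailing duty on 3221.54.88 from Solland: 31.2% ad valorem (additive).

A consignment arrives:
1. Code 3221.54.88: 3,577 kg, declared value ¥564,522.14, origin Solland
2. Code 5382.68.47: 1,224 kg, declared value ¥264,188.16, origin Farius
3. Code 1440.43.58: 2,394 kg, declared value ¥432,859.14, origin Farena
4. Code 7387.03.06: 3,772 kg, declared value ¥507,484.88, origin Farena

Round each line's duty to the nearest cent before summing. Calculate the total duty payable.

¥538,924.54

Line 1 (3221.54.88, Solland, 3,577 kg, ¥564,522.14):
Base rate for 3221.54.88 is 12.5% + ¥3.54/kg.
Additional duty on 3221.54.88 from Solland: +31.2%. Applied ad valorem rate: 12.5% + 31.2% = 43.7%.
Duty = ¥564,522.14 × 43.7% + 3,577 × ¥3.54 = ¥259,358.76.
Line 2 (5382.68.47, Farius, 1,224 kg, ¥264,188.16):
Base rate for 5382.68.47 is ¥1.73/kg.
Origin Farius qualifies under the Junland–Farius agreement and 5382.68.47 is covered: preferential rate Free applies instead.
Duty = ¥264,188.16 × 0% = ¥0.00.
Line 3 (1440.43.58, Farena, 2,394 kg, ¥432,859.14):
Base rate for 1440.43.58 is 30%.
Duty = ¥432,859.14 × 30% = ¥129,857.74.
Line 4 (7387.03.06, Farena, 3,772 kg, ¥507,484.88):
Base rate for 7387.03.06 is 29.5%.
Duty = ¥507,484.88 × 29.5% = ¥149,708.04.
Total = ¥259,358.76 + ¥0.00 + ¥129,857.74 + ¥149,708.04 = ¥538,924.54.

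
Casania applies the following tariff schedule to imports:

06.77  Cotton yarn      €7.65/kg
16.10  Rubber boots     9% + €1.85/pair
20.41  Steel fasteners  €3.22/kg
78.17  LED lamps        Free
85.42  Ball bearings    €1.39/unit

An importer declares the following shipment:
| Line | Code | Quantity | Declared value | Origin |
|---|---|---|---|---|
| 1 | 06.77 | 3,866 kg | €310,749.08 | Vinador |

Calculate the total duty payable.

Line 1 (06.77, Vinador, 3,866 kg, €310,749.08):
Base rate for 06.77 is €7.65/kg.
Duty = 3,866 × €7.65 = €29,574.90.

€29,574.90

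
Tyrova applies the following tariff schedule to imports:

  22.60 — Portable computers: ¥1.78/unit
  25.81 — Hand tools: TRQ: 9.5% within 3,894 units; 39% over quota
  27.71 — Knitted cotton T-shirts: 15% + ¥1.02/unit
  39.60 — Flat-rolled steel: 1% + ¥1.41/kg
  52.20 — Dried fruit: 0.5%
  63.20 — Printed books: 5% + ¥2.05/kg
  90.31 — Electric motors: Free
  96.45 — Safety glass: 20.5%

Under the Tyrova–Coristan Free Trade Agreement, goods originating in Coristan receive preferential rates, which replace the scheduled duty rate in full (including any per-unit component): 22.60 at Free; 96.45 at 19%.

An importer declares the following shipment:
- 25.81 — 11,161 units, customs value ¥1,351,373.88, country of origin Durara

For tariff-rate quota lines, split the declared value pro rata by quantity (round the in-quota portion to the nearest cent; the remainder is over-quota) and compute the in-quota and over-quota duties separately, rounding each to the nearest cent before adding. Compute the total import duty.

¥387,947.58

Line 1 (25.81, Durara, 11,161 units, ¥1,351,373.88):
Code 25.81 is under a tariff-rate quota (threshold 3,894 units). In-quota: 3,894 units at 9.5%; over-quota: 7,267 units at 39%.
Pro-rata value split: in-quota = ¥1,351,373.88 × 3,894/11,161 = ¥471,485.52; over-quota = ¥1,351,373.88 − ¥471,485.52 = ¥879,888.36.
In-quota duty = ¥471,485.52 × 9.5% = ¥44,791.12. Over-quota duty = ¥879,888.36 × 39% = ¥343,156.46.
Line duty = ¥44,791.12 + ¥343,156.46 = ¥387,947.58.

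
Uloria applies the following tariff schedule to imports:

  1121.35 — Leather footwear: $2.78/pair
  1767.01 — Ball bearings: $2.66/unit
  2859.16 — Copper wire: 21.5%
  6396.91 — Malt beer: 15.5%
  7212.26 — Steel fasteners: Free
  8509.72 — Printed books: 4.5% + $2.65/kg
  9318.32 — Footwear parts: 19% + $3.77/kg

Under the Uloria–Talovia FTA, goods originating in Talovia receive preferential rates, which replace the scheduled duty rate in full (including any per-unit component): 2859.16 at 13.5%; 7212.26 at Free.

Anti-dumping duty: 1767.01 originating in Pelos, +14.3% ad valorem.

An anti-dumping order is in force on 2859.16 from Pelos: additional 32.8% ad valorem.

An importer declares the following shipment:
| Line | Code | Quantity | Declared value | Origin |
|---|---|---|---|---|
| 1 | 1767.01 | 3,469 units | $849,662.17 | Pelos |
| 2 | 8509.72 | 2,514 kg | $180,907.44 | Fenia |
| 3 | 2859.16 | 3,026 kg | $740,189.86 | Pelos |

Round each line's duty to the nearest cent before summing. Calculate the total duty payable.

Line 1 (1767.01, Pelos, 3,469 units, $849,662.17):
Base rate for 1767.01 is $2.66/unit.
Additional duty on 1767.01 from Pelos: +14.3% ad valorem. Applied ad valorem rate = 14.3%.
Duty = $849,662.17 × 14.3% + 3,469 × $2.66 = $130,729.23.
Line 2 (8509.72, Fenia, 2,514 kg, $180,907.44):
Base rate for 8509.72 is 4.5% + $2.65/kg.
Duty = $180,907.44 × 4.5% + 2,514 × $2.65 = $14,802.93.
Line 3 (2859.16, Pelos, 3,026 kg, $740,189.86):
Base rate for 2859.16 is 21.5%.
2859.16 has an FTA preferential rate, but origin Pelos is not Talovia; base rate stands.
Additional duty on 2859.16 from Pelos: +32.8%. Applied ad valorem rate: 21.5% + 32.8% = 54.3%.
Duty = $740,189.86 × 54.3% = $401,923.09.
Total = $130,729.23 + $14,802.93 + $401,923.09 = $547,455.25.

$547,455.25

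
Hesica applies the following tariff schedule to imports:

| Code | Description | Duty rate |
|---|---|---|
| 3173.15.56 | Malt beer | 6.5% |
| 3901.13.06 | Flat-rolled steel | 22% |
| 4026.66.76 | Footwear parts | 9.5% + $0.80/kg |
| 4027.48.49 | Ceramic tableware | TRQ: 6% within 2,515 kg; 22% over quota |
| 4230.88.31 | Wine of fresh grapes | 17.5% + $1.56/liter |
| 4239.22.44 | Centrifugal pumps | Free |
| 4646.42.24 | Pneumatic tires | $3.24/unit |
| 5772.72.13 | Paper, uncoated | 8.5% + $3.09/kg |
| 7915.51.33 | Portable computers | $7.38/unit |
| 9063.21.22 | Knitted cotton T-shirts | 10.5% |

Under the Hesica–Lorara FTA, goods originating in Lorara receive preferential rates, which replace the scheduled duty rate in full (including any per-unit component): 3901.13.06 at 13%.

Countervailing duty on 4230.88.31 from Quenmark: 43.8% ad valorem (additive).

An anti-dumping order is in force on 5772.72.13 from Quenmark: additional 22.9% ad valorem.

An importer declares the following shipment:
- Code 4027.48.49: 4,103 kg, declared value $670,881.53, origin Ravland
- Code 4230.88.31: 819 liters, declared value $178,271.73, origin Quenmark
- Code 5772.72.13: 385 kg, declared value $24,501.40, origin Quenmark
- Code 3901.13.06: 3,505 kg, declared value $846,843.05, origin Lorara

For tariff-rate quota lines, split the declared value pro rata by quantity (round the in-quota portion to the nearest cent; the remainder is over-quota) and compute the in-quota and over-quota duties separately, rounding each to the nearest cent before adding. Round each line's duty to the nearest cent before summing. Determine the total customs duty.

Line 1 (4027.48.49, Ravland, 4,103 kg, $670,881.53):
Code 4027.48.49 is under a tariff-rate quota (threshold 2,515 kg). In-quota: 2,515 kg at 6%; over-quota: 1,588 kg at 22%.
Pro-rata value split: in-quota = $670,881.53 × 2,515/4,103 = $411,227.65; over-quota = $670,881.53 − $411,227.65 = $259,653.88.
In-quota duty = $411,227.65 × 6% = $24,673.66. Over-quota duty = $259,653.88 × 22% = $57,123.85.
Line duty = $24,673.66 + $57,123.85 = $81,797.51.
Line 2 (4230.88.31, Quenmark, 819 liters, $178,271.73):
Base rate for 4230.88.31 is 17.5% + $1.56/liter.
Additional duty on 4230.88.31 from Quenmark: +43.8%. Applied ad valorem rate: 17.5% + 43.8% = 61.3%.
Duty = $178,271.73 × 61.3% + 819 × $1.56 = $110,558.21.
Line 3 (5772.72.13, Quenmark, 385 kg, $24,501.40):
Base rate for 5772.72.13 is 8.5% + $3.09/kg.
Additional duty on 5772.72.13 from Quenmark: +22.9%. Applied ad valorem rate: 8.5% + 22.9% = 31.4%.
Duty = $24,501.40 × 31.4% + 385 × $3.09 = $8,883.09.
Line 4 (3901.13.06, Lorara, 3,505 kg, $846,843.05):
Base rate for 3901.13.06 is 22%.
Origin Lorara qualifies under the Hesica–Lorara agreement and 3901.13.06 is covered: preferential rate 13% applies instead.
Duty = $846,843.05 × 13% = $110,089.60.
Total = $81,797.51 + $110,558.21 + $8,883.09 + $110,089.60 = $311,328.41.

$311,328.41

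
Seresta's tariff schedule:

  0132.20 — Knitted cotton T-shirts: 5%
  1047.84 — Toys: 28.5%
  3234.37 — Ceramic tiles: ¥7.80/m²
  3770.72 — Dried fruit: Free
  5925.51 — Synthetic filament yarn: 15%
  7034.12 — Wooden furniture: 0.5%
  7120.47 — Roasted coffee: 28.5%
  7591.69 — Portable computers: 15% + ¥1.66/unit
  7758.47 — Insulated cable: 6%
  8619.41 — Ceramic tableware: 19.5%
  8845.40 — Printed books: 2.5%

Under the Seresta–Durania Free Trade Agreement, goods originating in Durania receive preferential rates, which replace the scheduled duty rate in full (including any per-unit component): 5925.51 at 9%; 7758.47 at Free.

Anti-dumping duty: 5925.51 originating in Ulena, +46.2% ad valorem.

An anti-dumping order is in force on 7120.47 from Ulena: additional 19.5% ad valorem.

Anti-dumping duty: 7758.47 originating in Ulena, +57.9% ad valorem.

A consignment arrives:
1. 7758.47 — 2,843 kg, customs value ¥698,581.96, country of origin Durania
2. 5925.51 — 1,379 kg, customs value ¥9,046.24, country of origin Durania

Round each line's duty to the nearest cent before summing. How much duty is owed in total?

¥814.16

Line 1 (7758.47, Durania, 2,843 kg, ¥698,581.96):
Base rate for 7758.47 is 6%.
Origin Durania qualifies under the Seresta–Durania agreement and 7758.47 is covered: preferential rate Free applies instead.
The additional-duty order on 7758.47 targets Ulena, not Durania; it does not apply.
Duty = ¥698,581.96 × 0% = ¥0.00.
Line 2 (5925.51, Durania, 1,379 kg, ¥9,046.24):
Base rate for 5925.51 is 15%.
Origin Durania qualifies under the Seresta–Durania agreement and 5925.51 is covered: preferential rate 9% applies instead.
The additional-duty order on 5925.51 targets Ulena, not Durania; it does not apply.
Duty = ¥9,046.24 × 9% = ¥814.16.
Total = ¥0.00 + ¥814.16 = ¥814.16.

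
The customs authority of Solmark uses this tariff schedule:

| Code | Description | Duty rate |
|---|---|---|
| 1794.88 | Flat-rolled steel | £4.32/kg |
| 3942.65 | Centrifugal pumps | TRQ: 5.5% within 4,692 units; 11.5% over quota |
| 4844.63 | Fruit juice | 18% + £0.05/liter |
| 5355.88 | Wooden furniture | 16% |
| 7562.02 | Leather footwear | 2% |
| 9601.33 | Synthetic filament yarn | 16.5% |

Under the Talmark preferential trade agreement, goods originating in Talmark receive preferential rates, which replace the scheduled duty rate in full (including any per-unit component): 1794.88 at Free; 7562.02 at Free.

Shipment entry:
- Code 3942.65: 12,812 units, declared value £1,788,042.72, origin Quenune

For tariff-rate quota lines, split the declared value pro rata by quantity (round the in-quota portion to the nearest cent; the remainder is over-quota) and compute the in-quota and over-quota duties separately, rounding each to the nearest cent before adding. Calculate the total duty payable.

£166,335.98

Line 1 (3942.65, Quenune, 12,812 units, £1,788,042.72):
Code 3942.65 is under a tariff-rate quota (threshold 4,692 units). In-quota: 4,692 units at 5.5%; over-quota: 8,120 units at 11.5%.
Pro-rata value split: in-quota = £1,788,042.72 × 4,692/12,812 = £654,815.52; over-quota = £1,788,042.72 − £654,815.52 = £1,133,227.20.
In-quota duty = £654,815.52 × 5.5% = £36,014.85. Over-quota duty = £1,133,227.20 × 11.5% = £130,321.13.
Line duty = £36,014.85 + £130,321.13 = £166,335.98.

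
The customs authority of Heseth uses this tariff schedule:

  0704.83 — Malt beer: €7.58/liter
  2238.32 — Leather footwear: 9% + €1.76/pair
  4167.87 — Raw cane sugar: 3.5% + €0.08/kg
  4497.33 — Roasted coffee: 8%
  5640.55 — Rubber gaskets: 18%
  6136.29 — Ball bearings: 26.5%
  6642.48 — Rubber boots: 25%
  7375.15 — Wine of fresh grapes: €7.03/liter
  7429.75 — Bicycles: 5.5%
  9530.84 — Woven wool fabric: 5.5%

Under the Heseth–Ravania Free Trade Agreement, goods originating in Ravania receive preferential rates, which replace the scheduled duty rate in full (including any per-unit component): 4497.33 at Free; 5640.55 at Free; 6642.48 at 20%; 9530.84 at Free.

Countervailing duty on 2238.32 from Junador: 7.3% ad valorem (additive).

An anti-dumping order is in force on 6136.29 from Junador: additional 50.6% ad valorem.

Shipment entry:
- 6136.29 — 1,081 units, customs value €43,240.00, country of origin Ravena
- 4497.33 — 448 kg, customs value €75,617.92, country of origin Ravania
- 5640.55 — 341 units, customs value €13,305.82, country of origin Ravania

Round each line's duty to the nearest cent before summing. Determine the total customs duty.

€11,458.60

Line 1 (6136.29, Ravena, 1,081 units, €43,240.00):
Base rate for 6136.29 is 26.5%.
The additional-duty order on 6136.29 targets Junador, not Ravena; it does not apply.
Duty = €43,240.00 × 26.5% = €11,458.60.
Line 2 (4497.33, Ravania, 448 kg, €75,617.92):
Base rate for 4497.33 is 8%.
Origin Ravania qualifies under the Heseth–Ravania agreement and 4497.33 is covered: preferential rate Free applies instead.
Duty = €75,617.92 × 0% = €0.00.
Line 3 (5640.55, Ravania, 341 units, €13,305.82):
Base rate for 5640.55 is 18%.
Origin Ravania qualifies under the Heseth–Ravania agreement and 5640.55 is covered: preferential rate Free applies instead.
Duty = €13,305.82 × 0% = €0.00.
Total = €11,458.60 + €0.00 + €0.00 = €11,458.60.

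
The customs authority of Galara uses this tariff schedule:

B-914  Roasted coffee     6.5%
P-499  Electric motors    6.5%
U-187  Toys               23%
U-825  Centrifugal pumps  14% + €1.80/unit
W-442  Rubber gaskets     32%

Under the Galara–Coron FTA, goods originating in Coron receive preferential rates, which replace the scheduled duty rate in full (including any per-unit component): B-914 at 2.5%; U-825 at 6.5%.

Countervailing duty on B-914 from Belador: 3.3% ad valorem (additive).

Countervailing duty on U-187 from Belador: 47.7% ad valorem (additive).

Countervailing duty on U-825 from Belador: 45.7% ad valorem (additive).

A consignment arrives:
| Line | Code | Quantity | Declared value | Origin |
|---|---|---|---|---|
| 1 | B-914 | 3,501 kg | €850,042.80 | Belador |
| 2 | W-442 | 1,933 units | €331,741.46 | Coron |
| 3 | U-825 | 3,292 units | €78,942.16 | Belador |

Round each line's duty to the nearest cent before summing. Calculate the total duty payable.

Line 1 (B-914, Belador, 3,501 kg, €850,042.80):
Base rate for B-914 is 6.5%.
B-914 has an FTA preferential rate, but origin Belador is not Coron; base rate stands.
Additional duty on B-914 from Belador: +3.3%. Applied ad valorem rate: 6.5% + 3.3% = 9.8%.
Duty = €850,042.80 × 9.8% = €83,304.19.
Line 2 (W-442, Coron, 1,933 units, €331,741.46):
Base rate for W-442 is 32%.
Origin Coron is the FTA partner but W-442 is not on the preference list; base rate stands.
Duty = €331,741.46 × 32% = €106,157.27.
Line 3 (U-825, Belador, 3,292 units, €78,942.16):
Base rate for U-825 is 14% + €1.80/unit.
U-825 has an FTA preferential rate, but origin Belador is not Coron; base rate stands.
Additional duty on U-825 from Belador: +45.7%. Applied ad valorem rate: 14% + 45.7% = 59.7%.
Duty = €78,942.16 × 59.7% + 3,292 × €1.80 = €53,054.07.
Total = €83,304.19 + €106,157.27 + €53,054.07 = €242,515.53.

€242,515.53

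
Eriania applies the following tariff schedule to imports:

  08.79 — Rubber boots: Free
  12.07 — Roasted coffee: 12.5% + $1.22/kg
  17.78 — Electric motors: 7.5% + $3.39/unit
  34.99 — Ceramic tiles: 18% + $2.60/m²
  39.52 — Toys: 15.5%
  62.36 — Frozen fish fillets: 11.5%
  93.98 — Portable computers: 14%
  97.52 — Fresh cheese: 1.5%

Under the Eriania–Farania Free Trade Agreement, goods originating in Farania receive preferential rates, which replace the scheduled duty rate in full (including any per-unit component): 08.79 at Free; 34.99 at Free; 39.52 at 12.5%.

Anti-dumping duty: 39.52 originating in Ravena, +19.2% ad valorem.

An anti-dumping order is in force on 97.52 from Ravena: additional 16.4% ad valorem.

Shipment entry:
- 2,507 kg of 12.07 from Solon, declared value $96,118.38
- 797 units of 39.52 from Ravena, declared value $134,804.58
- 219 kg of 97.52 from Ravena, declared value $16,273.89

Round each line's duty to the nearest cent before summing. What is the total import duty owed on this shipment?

$64,763.56

Line 1 (12.07, Solon, 2,507 kg, $96,118.38):
Base rate for 12.07 is 12.5% + $1.22/kg.
Duty = $96,118.38 × 12.5% + 2,507 × $1.22 = $15,073.34.
Line 2 (39.52, Ravena, 797 units, $134,804.58):
Base rate for 39.52 is 15.5%.
39.52 has an FTA preferential rate, but origin Ravena is not Farania; base rate stands.
Additional duty on 39.52 from Ravena: +19.2%. Applied ad valorem rate: 15.5% + 19.2% = 34.7%.
Duty = $134,804.58 × 34.7% = $46,777.19.
Line 3 (97.52, Ravena, 219 kg, $16,273.89):
Base rate for 97.52 is 1.5%.
Additional duty on 97.52 from Ravena: +16.4%. Applied ad valorem rate: 1.5% + 16.4% = 17.9%.
Duty = $16,273.89 × 17.9% = $2,913.03.
Total = $15,073.34 + $46,777.19 + $2,913.03 = $64,763.56.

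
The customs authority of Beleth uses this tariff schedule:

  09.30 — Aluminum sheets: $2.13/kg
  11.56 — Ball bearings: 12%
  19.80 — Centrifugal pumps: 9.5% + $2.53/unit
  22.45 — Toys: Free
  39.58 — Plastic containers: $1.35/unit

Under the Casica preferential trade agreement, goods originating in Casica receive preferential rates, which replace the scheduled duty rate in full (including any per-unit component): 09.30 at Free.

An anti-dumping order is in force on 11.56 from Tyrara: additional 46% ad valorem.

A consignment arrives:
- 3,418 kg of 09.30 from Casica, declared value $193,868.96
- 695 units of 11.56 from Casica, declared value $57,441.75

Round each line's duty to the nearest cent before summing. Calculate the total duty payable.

$6,893.01

Line 1 (09.30, Casica, 3,418 kg, $193,868.96):
Base rate for 09.30 is $2.13/kg.
Origin Casica qualifies under the Beleth–Casica agreement and 09.30 is covered: preferential rate Free applies instead.
Duty = $193,868.96 × 0% = $0.00.
Line 2 (11.56, Casica, 695 units, $57,441.75):
Base rate for 11.56 is 12%.
Origin Casica is the FTA partner but 11.56 is not on the preference list; base rate stands.
The additional-duty order on 11.56 targets Tyrara, not Casica; it does not apply.
Duty = $57,441.75 × 12% = $6,893.01.
Total = $0.00 + $6,893.01 = $6,893.01.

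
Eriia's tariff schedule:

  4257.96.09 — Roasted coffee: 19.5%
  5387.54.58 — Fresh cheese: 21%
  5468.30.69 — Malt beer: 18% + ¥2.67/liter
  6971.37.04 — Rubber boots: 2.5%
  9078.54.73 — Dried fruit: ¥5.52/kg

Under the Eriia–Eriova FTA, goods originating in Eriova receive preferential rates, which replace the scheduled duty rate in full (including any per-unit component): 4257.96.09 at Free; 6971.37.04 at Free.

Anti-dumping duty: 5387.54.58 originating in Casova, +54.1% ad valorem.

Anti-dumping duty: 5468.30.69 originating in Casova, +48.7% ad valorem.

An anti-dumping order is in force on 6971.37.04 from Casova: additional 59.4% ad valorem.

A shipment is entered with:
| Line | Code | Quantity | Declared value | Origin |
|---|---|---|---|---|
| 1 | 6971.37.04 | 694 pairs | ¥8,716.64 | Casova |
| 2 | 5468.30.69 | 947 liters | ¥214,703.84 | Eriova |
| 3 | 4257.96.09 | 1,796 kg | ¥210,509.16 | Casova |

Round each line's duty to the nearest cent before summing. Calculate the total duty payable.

Line 1 (6971.37.04, Casova, 694 pairs, ¥8,716.64):
Base rate for 6971.37.04 is 2.5%.
6971.37.04 has an FTA preferential rate, but origin Casova is not Eriova; base rate stands.
Additional duty on 6971.37.04 from Casova: +59.4%. Applied ad valorem rate: 2.5% + 59.4% = 61.9%.
Duty = ¥8,716.64 × 61.9% = ¥5,395.60.
Line 2 (5468.30.69, Eriova, 947 liters, ¥214,703.84):
Base rate for 5468.30.69 is 18% + ¥2.67/liter.
Origin Eriova is the FTA partner but 5468.30.69 is not on the preference list; base rate stands.
The additional-duty order on 5468.30.69 targets Casova, not Eriova; it does not apply.
Duty = ¥214,703.84 × 18% + 947 × ¥2.67 = ¥41,175.18.
Line 3 (4257.96.09, Casova, 1,796 kg, ¥210,509.16):
Base rate for 4257.96.09 is 19.5%.
4257.96.09 has an FTA preferential rate, but origin Casova is not Eriova; base rate stands.
Duty = ¥210,509.16 × 19.5% = ¥41,049.29.
Total = ¥5,395.60 + ¥41,175.18 + ¥41,049.29 = ¥87,620.07.

¥87,620.07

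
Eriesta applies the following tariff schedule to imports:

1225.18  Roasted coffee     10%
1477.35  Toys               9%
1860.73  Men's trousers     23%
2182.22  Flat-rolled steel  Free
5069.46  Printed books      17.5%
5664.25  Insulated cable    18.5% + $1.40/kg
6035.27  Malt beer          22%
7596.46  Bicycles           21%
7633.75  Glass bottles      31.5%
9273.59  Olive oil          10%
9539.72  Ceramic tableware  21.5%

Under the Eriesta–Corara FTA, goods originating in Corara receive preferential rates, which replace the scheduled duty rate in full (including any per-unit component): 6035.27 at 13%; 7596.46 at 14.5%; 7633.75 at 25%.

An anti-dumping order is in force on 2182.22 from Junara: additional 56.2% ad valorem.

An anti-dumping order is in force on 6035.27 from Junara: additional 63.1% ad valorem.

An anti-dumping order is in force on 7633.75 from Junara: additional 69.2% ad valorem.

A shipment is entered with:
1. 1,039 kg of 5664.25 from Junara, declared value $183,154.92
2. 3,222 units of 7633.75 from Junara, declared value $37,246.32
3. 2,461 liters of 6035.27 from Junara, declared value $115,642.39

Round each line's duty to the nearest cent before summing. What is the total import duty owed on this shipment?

$171,256.97

Line 1 (5664.25, Junara, 1,039 kg, $183,154.92):
Base rate for 5664.25 is 18.5% + $1.40/kg.
Duty = $183,154.92 × 18.5% + 1,039 × $1.40 = $35,338.26.
Line 2 (7633.75, Junara, 3,222 units, $37,246.32):
Base rate for 7633.75 is 31.5%.
7633.75 has an FTA preferential rate, but origin Junara is not Corara; base rate stands.
Additional duty on 7633.75 from Junara: +69.2%. Applied ad valorem rate: 31.5% + 69.2% = 100.7%.
Duty = $37,246.32 × 100.7% = $37,507.04.
Line 3 (6035.27, Junara, 2,461 liters, $115,642.39):
Base rate for 6035.27 is 22%.
6035.27 has an FTA preferential rate, but origin Junara is not Corara; base rate stands.
Additional duty on 6035.27 from Junara: +63.1%. Applied ad valorem rate: 22% + 63.1% = 85.1%.
Duty = $115,642.39 × 85.1% = $98,411.67.
Total = $35,338.26 + $37,507.04 + $98,411.67 = $171,256.97.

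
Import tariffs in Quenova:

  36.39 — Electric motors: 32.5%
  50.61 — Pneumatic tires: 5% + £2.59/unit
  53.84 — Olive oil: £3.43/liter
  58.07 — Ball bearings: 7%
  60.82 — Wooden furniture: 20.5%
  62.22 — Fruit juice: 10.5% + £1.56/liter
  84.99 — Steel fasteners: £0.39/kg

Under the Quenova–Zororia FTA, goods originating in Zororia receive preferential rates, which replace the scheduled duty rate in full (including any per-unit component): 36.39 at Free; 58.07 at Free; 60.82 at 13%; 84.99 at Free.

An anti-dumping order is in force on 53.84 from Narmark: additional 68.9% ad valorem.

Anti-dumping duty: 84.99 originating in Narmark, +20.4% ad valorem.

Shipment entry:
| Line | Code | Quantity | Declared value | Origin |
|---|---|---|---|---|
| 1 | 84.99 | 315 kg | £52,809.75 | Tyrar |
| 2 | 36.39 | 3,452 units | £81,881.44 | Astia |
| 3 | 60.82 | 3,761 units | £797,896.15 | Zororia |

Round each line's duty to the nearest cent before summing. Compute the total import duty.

£130,460.82

Line 1 (84.99, Tyrar, 315 kg, £52,809.75):
Base rate for 84.99 is £0.39/kg.
84.99 has an FTA preferential rate, but origin Tyrar is not Zororia; base rate stands.
The additional-duty order on 84.99 targets Narmark, not Tyrar; it does not apply.
Duty = 315 × £0.39 = £122.85.
Line 2 (36.39, Astia, 3,452 units, £81,881.44):
Base rate for 36.39 is 32.5%.
36.39 has an FTA preferential rate, but origin Astia is not Zororia; base rate stands.
Duty = £81,881.44 × 32.5% = £26,611.47.
Line 3 (60.82, Zororia, 3,761 units, £797,896.15):
Base rate for 60.82 is 20.5%.
Origin Zororia qualifies under the Quenova–Zororia agreement and 60.82 is covered: preferential rate 13% applies instead.
Duty = £797,896.15 × 13% = £103,726.50.
Total = £122.85 + £26,611.47 + £103,726.50 = £130,460.82.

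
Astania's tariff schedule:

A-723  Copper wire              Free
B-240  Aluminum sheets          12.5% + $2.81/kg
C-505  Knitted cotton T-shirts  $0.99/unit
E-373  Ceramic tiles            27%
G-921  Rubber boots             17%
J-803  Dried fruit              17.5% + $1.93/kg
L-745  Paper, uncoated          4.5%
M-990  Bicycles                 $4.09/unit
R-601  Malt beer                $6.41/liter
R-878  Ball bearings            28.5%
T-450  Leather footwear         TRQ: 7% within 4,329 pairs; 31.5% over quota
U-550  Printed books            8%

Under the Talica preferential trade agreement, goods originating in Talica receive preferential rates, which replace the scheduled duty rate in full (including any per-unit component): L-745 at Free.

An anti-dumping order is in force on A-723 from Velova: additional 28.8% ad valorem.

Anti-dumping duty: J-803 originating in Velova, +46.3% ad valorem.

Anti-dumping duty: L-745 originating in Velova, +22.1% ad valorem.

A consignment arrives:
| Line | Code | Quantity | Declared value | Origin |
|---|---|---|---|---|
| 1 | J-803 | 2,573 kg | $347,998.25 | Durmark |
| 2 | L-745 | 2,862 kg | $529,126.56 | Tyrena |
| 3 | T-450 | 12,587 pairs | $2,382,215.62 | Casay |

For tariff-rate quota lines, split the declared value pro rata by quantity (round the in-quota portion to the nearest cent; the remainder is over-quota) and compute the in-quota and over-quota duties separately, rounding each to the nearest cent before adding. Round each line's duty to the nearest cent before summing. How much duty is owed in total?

$639,344.10

Line 1 (J-803, Durmark, 2,573 kg, $347,998.25):
Base rate for J-803 is 17.5% + $1.93/kg.
The additional-duty order on J-803 targets Velova, not Durmark; it does not apply.
Duty = $347,998.25 × 17.5% + 2,573 × $1.93 = $65,865.58.
Line 2 (L-745, Tyrena, 2,862 kg, $529,126.56):
Base rate for L-745 is 4.5%.
L-745 has an FTA preferential rate, but origin Tyrena is not Talica; base rate stands.
The additional-duty order on L-745 targets Velova, not Tyrena; it does not apply.
Duty = $529,126.56 × 4.5% = $23,810.70.
Line 3 (T-450, Casay, 12,587 pairs, $2,382,215.62):
Code T-450 is under a tariff-rate quota (threshold 4,329 pairs). In-quota: 4,329 pairs at 7%; over-quota: 8,258 pairs at 31.5%.
Pro-rata value split: in-quota = $2,382,215.62 × 4,329/12,587 = $819,306.54; over-quota = $2,382,215.62 − $819,306.54 = $1,562,909.08.
In-quota duty = $819,306.54 × 7% = $57,351.46. Over-quota duty = $1,562,909.08 × 31.5% = $492,316.36.
Line duty = $57,351.46 + $492,316.36 = $549,667.82.
Total = $65,865.58 + $23,810.70 + $549,667.82 = $639,344.10.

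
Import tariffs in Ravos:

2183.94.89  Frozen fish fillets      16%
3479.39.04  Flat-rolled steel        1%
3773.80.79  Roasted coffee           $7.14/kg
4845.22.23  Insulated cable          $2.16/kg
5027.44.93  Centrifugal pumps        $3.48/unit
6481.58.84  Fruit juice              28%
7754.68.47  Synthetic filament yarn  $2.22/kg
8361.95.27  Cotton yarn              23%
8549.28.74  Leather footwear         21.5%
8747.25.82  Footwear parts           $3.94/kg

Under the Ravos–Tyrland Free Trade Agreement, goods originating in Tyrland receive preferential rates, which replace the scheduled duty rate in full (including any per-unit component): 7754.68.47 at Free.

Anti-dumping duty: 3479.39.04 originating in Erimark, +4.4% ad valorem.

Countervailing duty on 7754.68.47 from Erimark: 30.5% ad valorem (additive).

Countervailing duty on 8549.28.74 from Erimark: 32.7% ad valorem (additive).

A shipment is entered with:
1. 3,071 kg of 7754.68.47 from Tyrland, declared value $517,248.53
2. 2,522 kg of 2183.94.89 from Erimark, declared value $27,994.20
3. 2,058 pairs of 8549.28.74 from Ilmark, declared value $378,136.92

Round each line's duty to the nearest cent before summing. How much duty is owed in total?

Line 1 (7754.68.47, Tyrland, 3,071 kg, $517,248.53):
Base rate for 7754.68.47 is $2.22/kg.
Origin Tyrland qualifies under the Ravos–Tyrland agreement and 7754.68.47 is covered: preferential rate Free applies instead.
The additional-duty order on 7754.68.47 targets Erimark, not Tyrland; it does not apply.
Duty = $517,248.53 × 0% = $0.00.
Line 2 (2183.94.89, Erimark, 2,522 kg, $27,994.20):
Base rate for 2183.94.89 is 16%.
Duty = $27,994.20 × 16% = $4,479.07.
Line 3 (8549.28.74, Ilmark, 2,058 pairs, $378,136.92):
Base rate for 8549.28.74 is 21.5%.
The additional-duty order on 8549.28.74 targets Erimark, not Ilmark; it does not apply.
Duty = $378,136.92 × 21.5% = $81,299.44.
Total = $0.00 + $4,479.07 + $81,299.44 = $85,778.51.

$85,778.51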